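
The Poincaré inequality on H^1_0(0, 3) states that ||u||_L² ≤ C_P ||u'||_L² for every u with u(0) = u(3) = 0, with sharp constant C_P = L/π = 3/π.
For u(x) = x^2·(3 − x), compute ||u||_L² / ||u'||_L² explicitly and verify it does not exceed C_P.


||u||_L² / ||u'||_L² = 3*sqrt(14)/14 < C_P = 3/π.

u(x) = x^2·(3 − x), so u'(x) = 3*x*(2 - x).
u(x) = x^2·(3 − x) vanishes at x = 0 and x = 3, so u ∈ H^1_0(0, 3). Differentiate via the product rule and integrate the resulting polynomials term by term.
  ∫_0^3 u² dx = ∫_0^3 (x^6 - 6*x^5 + 9*x^4) dx. Term by term:
    ∫_0^3 x^6 dx = 2187/7;  ∫_0^3 -6*x^5 dx = -729;  ∫_0^3 9*x^4 dx = 2187/5.
  Sum: 2187/7 − 729 + 2187/5 = 729/35.
  ∫_0^3 (u')² dx = ∫_0^3 (9*x^4 - 36*x^3 + 36*x^2) dx. Term by term:
    ∫_0^3 9*x^4 dx = 2187/5;  ∫_0^3 -36*x^3 dx = -729;  ∫_0^3 36*x^2 dx = 324.
  Sum: 2187/5 − 729 + 324 = 162/5.
∫_0^3 u² dx = 729/35, so ||u||_L² = 27*sqrt(35)/35.
∫_0^3 (u')² dx = 162/5, so ||u'||_L² = 9*sqrt(10)/5.
Ratio ||u||_L² / ||u'||_L² = 3*sqrt(14)/14.
Sharp Poincaré constant on H^1_0(0, 3) is C_P = L/π = 3/π, achieved by sin(π/3·x).
A polynomial bump cannot attain the sharp Poincaré constant (only the first sine eigenfunction does), so the ratio is strictly less than C_P, consistent with ||u||_L² ≤ C_P ||u'||_L².


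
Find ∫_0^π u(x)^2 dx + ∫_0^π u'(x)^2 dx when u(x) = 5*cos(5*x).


||u||_{H^1(0,π)}^2 = 325*π

u'(x) = -25*sin(5*x).
Expand u² and (u')² and integrate term by term on (0, π), using: for integers n ≥ 1, ∫_0^π sin²(nx) dx = ∫_0^π cos²(nx) dx = π/2; for n ≠ n', ∫_0^π sin(nx)sin(n'x) dx = ∫_0^π cos(nx)cos(n'x) dx = 0; and by product-to-sum, ∫_0^π sin(nx)cos(n'x) dx = ½∫_0^π [sin((n+n')x) + sin((n−n')x)] dx, which is 0 when n+n' is even and 2n/(n²−n'²) when n+n' is odd (it need not vanish on (0, π)).
  u² squared terms: (5)²·∫cos(5x)² dx = 25·π/2 = 25*π/2.
  So ∫_0^π u² dx = 25*π/2.
  (u')² squared terms: (-25)²·∫sin(5x)² dx = 625·π/2 = 625*π/2.
  So ∫_0^π (u')² dx = 625*π/2.
||u||_{H^1}^2 = (25*π/2) + (625*π/2) = 325*π.


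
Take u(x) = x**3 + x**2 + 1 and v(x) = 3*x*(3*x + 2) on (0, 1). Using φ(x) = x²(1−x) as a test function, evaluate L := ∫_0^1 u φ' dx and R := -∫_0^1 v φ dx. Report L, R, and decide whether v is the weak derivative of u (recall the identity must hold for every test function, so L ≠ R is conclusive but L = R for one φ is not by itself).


LHS = -1/5, RHS = -3/5. No, v is not the weak derivative of u.

u(x) = x**3 + x**2 + 1, classical derivative u'(x) = 3*x**2 + 2*x.
φ(x) = x²(1−x), so φ'(x) = x*(2 - 3*x).
Note φ(0) = φ(1) = 0, so the boundary term u·φ vanishes.
LHS = ∫_0^1 u(x) φ'(x) dx = ∫_0^1 (-3*x^5 - x^4 + 2*x^3 - 3*x^2 + 2*x) dx. Term by term:
  ∫_0^1 -3*x^5 dx = -1/2;  ∫_0^1 -x^4 dx = -1/5;  ∫_0^1 2*x^3 dx = 1/2;
  ∫_0^1 -3*x^2 dx = -1;  ∫_0^1 2*x dx = 1.
Sum: -1/2 − 1/5 + 1/2 − 1 + 1 = -1/5.
So LHS = -1/5.
∫_0^1 v(x) φ(x) dx = ∫_0^1 (-9*x^5 + 3*x^4 + 6*x^3) dx. Term by term:
  ∫_0^1 -9*x^5 dx = -3/2;  ∫_0^1 3*x^4 dx = 3/5;  ∫_0^1 6*x^3 dx = 3/2.
Sum: -3/2 + 3/5 + 3/2 = 3/5.
So RHS = -∫_0^1 v(x) φ(x) dx = -3/5.
LHS − RHS = 2/5 ≠ 0, so the identity fails.
(For a valid weak derivative the identity must hold for EVERY test function, in particular this one. The failure shows v is NOT the weak derivative of u.)
Correct weak derivative would be u'(x) = 3*x**2 + 2*x.


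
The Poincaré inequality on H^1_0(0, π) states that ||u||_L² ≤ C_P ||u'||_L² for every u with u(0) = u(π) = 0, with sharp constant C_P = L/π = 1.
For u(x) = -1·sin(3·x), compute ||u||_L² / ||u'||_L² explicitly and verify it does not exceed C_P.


||u||_L² / ||u'||_L² = 1/3 < C_P = 1.

u(x) = -1·sin(3·x), so u'(x) = -3*cos(3*x).
Writing u(x) = A·sin(kπx/L) with A = -1 and k = 3, use ∫_0^L sin²(kπx/L) dx = L/2 and ∫_0^L cos²(kπx/L) dx = L/2.
u² = 1·sin²(3·x) and (u')² = 9·cos²(3·x), and each of sin², cos² integrates to L/2 = π/2 over (0, π).
∫_0^π u² dx = π/2, so ||u||_L² = sqrt(2)*sqrt(π)/2.
∫_0^π (u')² dx = 9*π/2, so ||u'||_L² = 3*sqrt(2)*sqrt(π)/2.
Ratio ||u||_L² / ||u'||_L² = 1/3.
Sharp Poincaré constant on H^1_0(0, π) is C_P = L/π = 1, achieved by sin(x).
This is the k = 3 harmonic; the ratio L/(kπ) is strictly less than C_P = L/π, consistent with the sharp inequality ||u||_L² ≤ C_P ||u'||_L².


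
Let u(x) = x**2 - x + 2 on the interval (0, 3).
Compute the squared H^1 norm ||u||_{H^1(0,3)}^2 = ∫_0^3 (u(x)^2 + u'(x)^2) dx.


||u||_{H^1}^2 = 681/10

The H^1 norm (squared) on an interval (0, L) is
  ||u||_{H^1}^2 = ∫_0^L u(x)^2 dx + ∫_0^L u'(x)^2 dx.
Compute u'(x) = 2*x - 1.
Then u(x)^2 = x**4 - 2*x**3 + 5*x**2 - 4*x + 4 and u'(x)^2 = 4*x**2 - 4*x + 1.
Integrate each monomial from 0 to 3 using ∫_0^3 c·x^n dx = c·3^(n+1)/(n+1):
  ∫_0^3 u(x)^2 dx = ∫_0^3 (x^4 - 2*x^3 + 5*x^2 - 4*x + 4) dx. Term by term:
    ∫_0^3 x^4 dx = 243/5;  ∫_0^3 -2*x^3 dx = -81/2;  ∫_0^3 5*x^2 dx = 45;
    ∫_0^3 -4*x dx = -18;  ∫_0^3 4 dx = 12.
  Sum: 243/5 − 81/2 + 45 − 18 + 12 = 471/10.
  ∫_0^3 u'(x)^2 dx = ∫_0^3 (4*x^2 - 4*x + 1) dx. Term by term:
    ∫_0^3 4*x^2 dx = 36;  ∫_0^3 -4*x dx = -18;  ∫_0^3 1 dx = 3.
  Sum: 36 − 18 + 3 = 21.
Adding: ||u||_{H^1}^2 = 471/10 + 21 = 681/10.


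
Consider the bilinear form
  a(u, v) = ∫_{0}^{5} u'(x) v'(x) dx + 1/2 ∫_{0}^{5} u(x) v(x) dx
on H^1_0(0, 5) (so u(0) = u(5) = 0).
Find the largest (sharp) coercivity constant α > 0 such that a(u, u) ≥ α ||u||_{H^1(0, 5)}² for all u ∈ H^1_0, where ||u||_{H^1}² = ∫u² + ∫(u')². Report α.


α = (π^2 + 25/2)/(π^2 + 25)

Coercivity of a(·,·) on H^1_0(0, 5) means a(u, u) ≥ α ||u||_{H^1}² for every u ∈ H^1_0.
The interval has length L = 5, and Poincaré/coercivity depend only on L. Here a(u, u) = ∫(u')² + (1/2)·∫u².
Here 0 < c = 1/2 < 1. The condition a(u,u) ≥ α||u||_{H^1}² reads (1−α)∫(u')² ≥ (α−c)∫u². Any admissible α is ≤ 1 (rapidly oscillating u have ∫u²/∫(u')² → 0), and α = 1 would force 0 ≥ (1−c)∫u², impossible since c < 1; so 1−α > 0. By the sharp Poincaré inequality on H^1_0 of an interval of length L, ∫(u')² ≥ (π/L)²∫u² with equality for the first sine mode sin(π(x−x₀)/L) (x₀ the left endpoint), so the inequality holds for all u iff (1−α)(π/L)² ≥ α − c, i.e. α ≤ ((π/L)² + c)/((π/L)² + 1) = (1 + c(L/π)²)/(1 + (L/π)²). With (π/L)² = π^2/25 and c = 1/2, the largest admissible constant is α = ((π/L)² + c)/((π/L)² + 1).
Simplifying, α = (π^2 + 25/2)/(π^2 + 25).


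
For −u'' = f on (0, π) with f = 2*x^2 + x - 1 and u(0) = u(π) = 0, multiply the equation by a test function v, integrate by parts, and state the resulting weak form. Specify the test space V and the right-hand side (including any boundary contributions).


V = H^1_0(0, π) (so v(0) = v(π) = 0); weak form: ∫_0^π u'v' dx = ∫_0^π (2*x^2 + x - 1) v dx for all v ∈ V.

Multiply both sides by a test function v and integrate from 0 to π:
  ∫_0^π −u''(x) v(x) dx = ∫_0^π f(x) v(x) dx.
Integrate the LHS by parts once:
  ∫_0^π −u'' v dx = −[u'(x) v(x)]_0^π + ∫_0^π u'(x) v'(x) dx.
Thus ∫_0^π u'(x) v'(x) dx = ∫_0^π f(x) v(x) dx + [u'(x) v(x)]_0^π.
Choose V so that boundary terms are either known or forced to vanish.
u is Dirichlet: u(0) = u(π) = 0. Let V = H^1_0(0, π); then v(0) = v(π) = 0, and [u' v]_0^π = 0.
Weak formulation: find u (satisfying any essential BC) such that ∫_0^π u'(x) v'(x) dx = ∫_0^π f v dx for all v ∈ V.
Substituting f(x) = 2*x^2 + x - 1, the right-hand side is ∫_0^π (2*x^2 + x - 1) v dx.


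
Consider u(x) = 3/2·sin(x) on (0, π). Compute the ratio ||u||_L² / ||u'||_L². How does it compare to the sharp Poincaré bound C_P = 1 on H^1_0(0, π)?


||u||_L² / ||u'||_L² = 1 = C_P.

u(x) = 3/2·sin(x), so u'(x) = 3*cos(x)/2.
Writing u(x) = A·sin(kπx/L) with A = 3/2 and k = 1, use ∫_0^L sin²(kπx/L) dx = L/2 and ∫_0^L cos²(kπx/L) dx = L/2.
u² = 9/4·sin²(x) and (u')² = 9/4·cos²(x), and each of sin², cos² integrates to L/2 = π/2 over (0, π).
∫_0^π u² dx = 9*π/8, so ||u||_L² = 3*sqrt(2)*sqrt(π)/4.
∫_0^π (u')² dx = 9*π/8, so ||u'||_L² = 3*sqrt(2)*sqrt(π)/4.
Ratio ||u||_L² / ||u'||_L² = 1.
Sharp Poincaré constant on H^1_0(0, π) is C_P = L/π = 1, achieved by sin(x).
This is the k = 1 eigenfunction (up to amplitude), so the ratio equals the sharp Poincaré constant exactly.


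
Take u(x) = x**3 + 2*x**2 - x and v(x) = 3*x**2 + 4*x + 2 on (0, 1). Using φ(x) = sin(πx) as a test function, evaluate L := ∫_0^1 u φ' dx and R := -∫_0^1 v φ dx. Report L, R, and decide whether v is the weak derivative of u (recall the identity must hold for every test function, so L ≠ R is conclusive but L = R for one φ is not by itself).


LHS = -5/π + 12/π^3, RHS = -11/π + 12/π^3. No, v is not the weak derivative of u.

u(x) = x**3 + 2*x**2 - x, classical derivative u'(x) = 3*x**2 + 4*x - 1.
φ(x) = sin(πx), so φ'(x) = π*cos(π*x).
Note φ(0) = φ(1) = 0, so the boundary term u·φ vanishes.
LHS = ∫_0^1 u(x) φ'(x) dx = ∫_0^1 (π*x^3*cos(π*x) + 2*π*x^2*cos(π*x) - π*x*cos(π*x)) dx. Term by term:
  ∫_0^1 π*x^3*cos(π*x) dx = -3/π + 12/π^3;  ∫_0^1 -π*x*cos(π*x) dx = 2/π;  ∫_0^1 2*π*x^2*cos(π*x) dx = -4/π.
Sum: -3/π + 12/π^3 + 2/π − 4/π = -5/π + 12/π^3.
So LHS = -5/π + 12/π^3.
∫_0^1 v(x) φ(x) dx = ∫_0^1 (3*x^2*sin(π*x) + 4*x*sin(π*x) + 2*sin(π*x)) dx. Term by term:
  ∫_0^1 2*sin(π*x) dx = 4/π;  ∫_0^1 3*x^2*sin(π*x) dx = -12/π^3 + 3/π;  ∫_0^1 4*x*sin(π*x) dx = 4/π.
Sum: 4/π + -12/π^3 + 3/π + 4/π = -12/π^3 + 11/π.
So RHS = -∫_0^1 v(x) φ(x) dx = -11/π + 12/π^3.
LHS − RHS = 6/π ≠ 0, so the identity fails.
(For a valid weak derivative the identity must hold for EVERY test function, in particular this one. The failure shows v is NOT the weak derivative of u.)
Correct weak derivative would be u'(x) = 3*x**2 + 4*x - 1.


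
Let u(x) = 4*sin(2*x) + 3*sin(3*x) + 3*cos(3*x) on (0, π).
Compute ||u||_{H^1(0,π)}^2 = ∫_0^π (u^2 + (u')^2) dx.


||u||_{H^1(0,π)}^2 = -192 + 130*π

u'(x) = -9*sin(3*x) + 8*cos(2*x) + 9*cos(3*x).
Expand u² and (u')² and integrate term by term on (0, π), using: for integers n ≥ 1, ∫_0^π sin²(nx) dx = ∫_0^π cos²(nx) dx = π/2; for n ≠ n', ∫_0^π sin(nx)sin(n'x) dx = ∫_0^π cos(nx)cos(n'x) dx = 0; and by product-to-sum, ∫_0^π sin(nx)cos(n'x) dx = ½∫_0^π [sin((n+n')x) + sin((n−n')x)] dx, which is 0 when n+n' is even and 2n/(n²−n'²) when n+n' is odd (it need not vanish on (0, π)).
  u² squared terms: (3)²·∫cos(3x)² dx = 9·π/2 = 9*π/2;  (3)²·∫sin(3x)² dx = 9·π/2 = 9*π/2;  (4)²·∫sin(2x)² dx = 16·π/2 = 8*π.
  u² cross terms: 2·(3)·(3)·∫cos(3x)·sin(3x) dx = 18·(0) = 0;  2·(3)·(4)·∫cos(3x)·sin(2x) dx = 24·(-4/5) = -96/5;  2·(3)·(4)·∫sin(3x)·sin(2x) dx = 24·(0) = 0.
  So ∫_0^π u² dx = 9*π/2 + 9*π/2 + 8*π + 0 − 96/5 + 0 = -96/5 + 17*π.
  (u')² squared terms: (-9)²·∫sin(3x)² dx = 81·π/2 = 81*π/2;  (8)²·∫cos(2x)² dx = 64·π/2 = 32*π;  (9)²·∫cos(3x)² dx = 81·π/2 = 81*π/2.
  (u')² cross terms: 2·(-9)·(8)·∫sin(3x)·cos(2x) dx = -144·(6/5) = -864/5;  2·(-9)·(9)·∫sin(3x)·cos(3x) dx = -162·(0) = 0;  2·(8)·(9)·∫cos(2x)·cos(3x) dx = 144·(0) = 0.
  So ∫_0^π (u')² dx = 81*π/2 + 32*π + 81*π/2 − 864/5 + 0 + 0 = -864/5 + 113*π.
||u||_{H^1}^2 = (-96/5 + 17*π) + (-864/5 + 113*π) = -192 + 130*π.


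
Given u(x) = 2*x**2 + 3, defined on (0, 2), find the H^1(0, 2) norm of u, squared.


||u||_{H^1}^2 = 1774/15

The H^1 norm (squared) on an interval (0, L) is
  ||u||_{H^1}^2 = ∫_0^L u(x)^2 dx + ∫_0^L u'(x)^2 dx.
Compute u'(x) = 4*x.
Then u(x)^2 = 4*x**4 + 12*x**2 + 9 and u'(x)^2 = 16*x**2.
Integrate each monomial from 0 to 2 using ∫_0^2 c·x^n dx = c·2^(n+1)/(n+1):
  ∫_0^2 u(x)^2 dx = ∫_0^2 (4*x^4 + 12*x^2 + 9) dx. Term by term:
    ∫_0^2 4*x^4 dx = 128/5;  ∫_0^2 12*x^2 dx = 32;  ∫_0^2 9 dx = 18.
  Sum: 128/5 + 32 + 18 = 378/5.
  ∫_0^2 u'(x)^2 dx = ∫_0^2 (16*x^2) dx. Term by term:
    ∫_0^2 16*x^2 dx = 128/3.
Adding: ||u||_{H^1}^2 = 378/5 + 128/3 = 1774/15.


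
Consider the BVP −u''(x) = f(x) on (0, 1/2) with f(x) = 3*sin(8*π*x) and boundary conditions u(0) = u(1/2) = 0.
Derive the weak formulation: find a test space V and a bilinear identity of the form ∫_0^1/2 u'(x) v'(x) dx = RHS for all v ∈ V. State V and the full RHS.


V = H^1_0(0, 1/2) (so v(0) = v(1/2) = 0); weak form: ∫_0^1/2 u'v' dx = ∫_0^1/2 (3*sin(8*π*x)) v dx for all v ∈ V.

Multiply both sides by a test function v and integrate from 0 to 1/2:
  ∫_0^1/2 −u''(x) v(x) dx = ∫_0^1/2 f(x) v(x) dx.
Integrate the LHS by parts once:
  ∫_0^1/2 −u'' v dx = −[u'(x) v(x)]_0^1/2 + ∫_0^1/2 u'(x) v'(x) dx.
Thus ∫_0^1/2 u'(x) v'(x) dx = ∫_0^1/2 f(x) v(x) dx + [u'(x) v(x)]_0^1/2.
Choose V so that boundary terms are either known or forced to vanish.
u is Dirichlet: u(0) = u(1/2) = 0. Let V = H^1_0(0, 1/2); then v(0) = v(1/2) = 0, and [u' v]_0^1/2 = 0.
Weak formulation: find u (satisfying any essential BC) such that ∫_0^1/2 u'(x) v'(x) dx = ∫_0^1/2 f v dx for all v ∈ V.
Substituting f(x) = 3*sin(8*π*x), the right-hand side is ∫_0^1/2 (3*sin(8*π*x)) v dx.


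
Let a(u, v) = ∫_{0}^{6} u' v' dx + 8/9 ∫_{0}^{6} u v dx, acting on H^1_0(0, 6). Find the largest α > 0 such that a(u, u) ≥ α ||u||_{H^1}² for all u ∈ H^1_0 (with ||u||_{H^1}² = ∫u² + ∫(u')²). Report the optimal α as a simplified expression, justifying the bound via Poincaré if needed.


α = (π^2 + 32)/(π^2 + 36)

Coercivity of a(·,·) on H^1_0(0, 6) means a(u, u) ≥ α ||u||_{H^1}² for every u ∈ H^1_0.
The interval has length L = 6, and Poincaré/coercivity depend only on L. Here a(u, u) = ∫(u')² + (8/9)·∫u².
Here 0 < c = 8/9 < 1. The condition a(u,u) ≥ α||u||_{H^1}² reads (1−α)∫(u')² ≥ (α−c)∫u². Any admissible α is ≤ 1 (rapidly oscillating u have ∫u²/∫(u')² → 0), and α = 1 would force 0 ≥ (1−c)∫u², impossible since c < 1; so 1−α > 0. By the sharp Poincaré inequality on H^1_0 of an interval of length L, ∫(u')² ≥ (π/L)²∫u² with equality for the first sine mode sin(π(x−x₀)/L) (x₀ the left endpoint), so the inequality holds for all u iff (1−α)(π/L)² ≥ α − c, i.e. α ≤ ((π/L)² + c)/((π/L)² + 1) = (1 + c(L/π)²)/(1 + (L/π)²). With (π/L)² = π^2/36 and c = 8/9, the largest admissible constant is α = ((π/L)² + c)/((π/L)² + 1).
Simplifying, α = (π^2 + 32)/(π^2 + 36).


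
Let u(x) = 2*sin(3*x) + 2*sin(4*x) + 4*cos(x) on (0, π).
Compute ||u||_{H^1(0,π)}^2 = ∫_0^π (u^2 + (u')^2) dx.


||u||_{H^1(0,π)}^2 = 256/15 + 70*π

u'(x) = -4*sin(x) + 6*cos(3*x) + 8*cos(4*x).
Expand u² and (u')² and integrate term by term on (0, π), using: for integers n ≥ 1, ∫_0^π sin²(nx) dx = ∫_0^π cos²(nx) dx = π/2; for n ≠ n', ∫_0^π sin(nx)sin(n'x) dx = ∫_0^π cos(nx)cos(n'x) dx = 0; and by product-to-sum, ∫_0^π sin(nx)cos(n'x) dx = ½∫_0^π [sin((n+n')x) + sin((n−n')x)] dx, which is 0 when n+n' is even and 2n/(n²−n'²) when n+n' is odd (it need not vanish on (0, π)).
  u² squared terms: (2)²·∫sin(3x)² dx = 4·π/2 = 2*π;  (2)²·∫sin(4x)² dx = 4·π/2 = 2*π;  (4)²·∫cos(x)² dx = 16·π/2 = 8*π.
  u² cross terms: 2·(2)·(2)·∫sin(3x)·sin(4x) dx = 8·(0) = 0;  2·(2)·(4)·∫sin(3x)·cos(x) dx = 16·(0) = 0;  2·(2)·(4)·∫sin(4x)·cos(x) dx = 16·(8/15) = 128/15.
  So ∫_0^π u² dx = 2*π + 2*π + 8*π + 0 + 0 + 128/15 = 128/15 + 12*π.
  (u')² squared terms: (-4)²·∫sin(x)² dx = 16·π/2 = 8*π;  (6)²·∫cos(3x)² dx = 36·π/2 = 18*π;  (8)²·∫cos(4x)² dx = 64·π/2 = 32*π.
  (u')² cross terms: 2·(-4)·(6)·∫sin(x)·cos(3x) dx = -48·(0) = 0;  2·(-4)·(8)·∫sin(x)·cos(4x) dx = -64·(-2/15) = 128/15;  2·(6)·(8)·∫cos(3x)·cos(4x) dx = 96·(0) = 0.
  So ∫_0^π (u')² dx = 8*π + 18*π + 32*π + 0 + 128/15 + 0 = 128/15 + 58*π.
||u||_{H^1}^2 = (128/15 + 12*π) + (128/15 + 58*π) = 256/15 + 70*π.


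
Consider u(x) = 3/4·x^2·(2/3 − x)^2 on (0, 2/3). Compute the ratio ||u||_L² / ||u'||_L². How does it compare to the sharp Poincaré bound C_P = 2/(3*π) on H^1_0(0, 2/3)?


||u||_L² / ||u'||_L² = sqrt(3)/9 < C_P = 2/(3*π).

u(x) = 3/4·x^2·(2/3 − x)^2, so u'(x) = x*(3*x - 2)*(3*x - 1)/3.
u(x) = 3/4·x^2·(2/3 − x)^2 vanishes at x = 0 and x = 2/3, so u ∈ H^1_0(0, 2/3). Differentiate via the product rule and integrate the resulting polynomials term by term.
  ∫_0^2/3 u² dx = ∫_0^2/3 (9*x^8/16 - 3*x^7/2 + 3*x^6/2 - 2*x^5/3 + x^4/9) dx. Term by term:
    ∫_0^2/3 9*x^8/16 dx = 32/19683;  ∫_0^2/3 -3*x^7/2 dx = -16/2187;  ∫_0^2/3 3*x^6/2 dx = 64/5103;
    ∫_0^2/3 -2*x^5/3 dx = -64/6561;  ∫_0^2/3 x^4/9 dx = 32/10935.
  Sum: 32/19683 − 16/2187 + 64/5103 − 64/6561 + 32/10935 = 16/688905.
  ∫_0^2/3 (u')² dx = ∫_0^2/3 (9*x^6 - 18*x^5 + 13*x^4 - 4*x^3 + 4*x^2/9) dx. Term by term:
    ∫_0^2/3 9*x^6 dx = 128/1701;  ∫_0^2/3 -18*x^5 dx = -64/243;  ∫_0^2/3 13*x^4 dx = 416/1215;
    ∫_0^2/3 -4*x^3 dx = -16/81;  ∫_0^2/3 4*x^2/9 dx = 32/729.
  Sum: 128/1701 − 64/243 + 416/1215 − 16/81 + 32/729 = 16/25515.
∫_0^2/3 u² dx = 16/688905, so ||u||_L² = 4*sqrt(105)/8505.
∫_0^2/3 (u')² dx = 16/25515, so ||u'||_L² = 4*sqrt(35)/945.
Ratio ||u||_L² / ||u'||_L² = sqrt(3)/9.
Sharp Poincaré constant on H^1_0(0, 2/3) is C_P = L/π = 2/(3*π), achieved by sin(3*π/2·x).
A polynomial bump cannot attain the sharp Poincaré constant (only the first sine eigenfunction does), so the ratio is strictly less than C_P, consistent with ||u||_L² ≤ C_P ||u'||_L².


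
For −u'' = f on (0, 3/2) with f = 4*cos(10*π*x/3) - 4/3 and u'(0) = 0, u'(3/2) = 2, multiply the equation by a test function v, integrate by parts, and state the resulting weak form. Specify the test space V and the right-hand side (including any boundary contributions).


V = H^1(0, 3/2) (v unrestricted at boundary; u is determined up to an additive constant); weak form: ∫_0^3/2 u'v' dx = ∫_0^3/2 (4*cos(10*π*x/3) - 4/3) v dx + 2·v(3/2) for all v ∈ V.

Multiply both sides by a test function v and integrate from 0 to 3/2:
  ∫_0^3/2 −u''(x) v(x) dx = ∫_0^3/2 f(x) v(x) dx.
Integrate the LHS by parts once:
  ∫_0^3/2 −u'' v dx = −[u'(x) v(x)]_0^3/2 + ∫_0^3/2 u'(x) v'(x) dx.
Thus ∫_0^3/2 u'(x) v'(x) dx = ∫_0^3/2 f(x) v(x) dx + [u'(x) v(x)]_0^3/2.
Choose V so that boundary terms are either known or forced to vanish.
u has inhomogeneous Neumann u'(0) = 0, u'(3/2) = 2. [u' v]_0^3/2 = (2)·v(3/2) − (0)·v(0) = 2·v(3/2). Take V = H^1(0, 3/2); boundary term becomes part of RHS.
Weak formulation: find u (satisfying any essential BC) such that ∫_0^3/2 u'(x) v'(x) dx = ∫_0^3/2 f v dx + 2·v(3/2) for all v ∈ V (Neumann data are natural BCs: they enter the RHS as boundary terms).
Substituting f(x) = 4*cos(10*π*x/3) - 4/3, the right-hand side is ∫_0^3/2 (4*cos(10*π*x/3) - 4/3) v dx + 2·v(3/2).
Compatibility check (pure Neumann): taking v ≡ 1 ∈ V gives 0 = ∫_0^3/2 f dx + (2) − (0), i.e. ∫_0^3/2 f dx must equal u'(0) − u'(3/2) = -2. Indeed ∫_0^3/2 (4*cos(10*π*x/3) - 4/3) dx = -2, so the data are compatible. The solution is then unique only up to an additive constant (fix it e.g. by requiring ∫_0^3/2 u dx = 0).


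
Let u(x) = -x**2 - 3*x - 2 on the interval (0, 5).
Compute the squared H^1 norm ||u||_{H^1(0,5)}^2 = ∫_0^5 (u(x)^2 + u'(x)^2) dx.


||u||_{H^1}^2 = 15815/6

The H^1 norm (squared) on an interval (0, L) is
  ||u||_{H^1}^2 = ∫_0^L u(x)^2 dx + ∫_0^L u'(x)^2 dx.
Compute u'(x) = -2*x - 3.
Then u(x)^2 = x**4 + 6*x**3 + 13*x**2 + 12*x + 4 and u'(x)^2 = 4*x**2 + 12*x + 9.
Integrate each monomial from 0 to 5 using ∫_0^5 c·x^n dx = c·5^(n+1)/(n+1):
  ∫_0^5 u(x)^2 dx = ∫_0^5 (x^4 + 6*x^3 + 13*x^2 + 12*x + 4) dx. Term by term:
    ∫_0^5 x^4 dx = 625;  ∫_0^5 6*x^3 dx = 1875/2;  ∫_0^5 13*x^2 dx = 1625/3;
    ∫_0^5 12*x dx = 150;  ∫_0^5 4 dx = 20.
  Sum: 625 + 1875/2 + 1625/3 + 150 + 20 = 13645/6.
  ∫_0^5 u'(x)^2 dx = ∫_0^5 (4*x^2 + 12*x + 9) dx. Term by term:
    ∫_0^5 4*x^2 dx = 500/3;  ∫_0^5 12*x dx = 150;  ∫_0^5 9 dx = 45.
  Sum: 500/3 + 150 + 45 = 1085/3.
Adding: ||u||_{H^1}^2 = 13645/6 + 1085/3 = 15815/6.


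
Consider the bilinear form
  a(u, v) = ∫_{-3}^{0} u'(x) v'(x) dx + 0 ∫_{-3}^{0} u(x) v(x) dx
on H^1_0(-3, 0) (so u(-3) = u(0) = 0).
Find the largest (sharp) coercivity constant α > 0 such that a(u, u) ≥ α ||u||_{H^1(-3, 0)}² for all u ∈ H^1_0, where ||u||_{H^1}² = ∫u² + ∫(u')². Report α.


α = π^2/(9 + π^2)

Coercivity of a(·,·) on H^1_0(-3, 0) means a(u, u) ≥ α ||u||_{H^1}² for every u ∈ H^1_0.
The interval has length L = 3, and Poincaré/coercivity depend only on L. Here a(u, u) = ∫(u')² + (0)·∫u².
Here c = 0, so a(u,u) = ∫(u')² alone. The condition a(u,u) ≥ α||u||_{H^1}² reads (1−α)∫(u')² ≥ (α−c)∫u². Any admissible α is ≤ 1 (rapidly oscillating u have ∫u²/∫(u')² → 0), and α = 1 would force 0 ≥ (1−c)∫u², impossible since c < 1; so 1−α > 0. By the sharp Poincaré inequality on H^1_0 of an interval of length L, ∫(u')² ≥ (π/L)²∫u² with equality for the first sine mode sin(π(x−x₀)/L) (x₀ the left endpoint), so the inequality holds for all u iff (1−α)(π/L)² ≥ α − c, i.e. α ≤ ((π/L)² + c)/((π/L)² + 1) = (1 + c(L/π)²)/(1 + (L/π)²). (Direct route, valid since c ≤ 0: Poincaré gives c∫u² ≥ c(L/π)²∫(u')², so a(u,u) ≥ (1 + c(L/π)²)∫(u')², while ||u||_{H^1}² ≤ (1 + (L/π)²)∫(u')²; dividing yields the same α.) With (π/L)² = π^2/9 and c = 0, the largest admissible constant is α = ((π/L)² + c)/((π/L)² + 1).
Simplifying, α = π^2/(9 + π^2).


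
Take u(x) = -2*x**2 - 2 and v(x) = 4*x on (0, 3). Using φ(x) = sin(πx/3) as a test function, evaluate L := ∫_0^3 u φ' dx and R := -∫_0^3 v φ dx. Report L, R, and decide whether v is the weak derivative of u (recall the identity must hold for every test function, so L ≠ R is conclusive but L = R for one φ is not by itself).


LHS = 36/π, RHS = -36/π. No, v is not the weak derivative of u.

u(x) = -2*x**2 - 2, classical derivative u'(x) = -4*x.
φ(x) = sin(πx/3), so φ'(x) = π*cos(π*x/3)/3.
Note φ(0) = φ(3) = 0, so the boundary term u·φ vanishes.
LHS = ∫_0^3 u(x) φ'(x) dx = ∫_0^3 (-2*π*x^2*cos(π*x/3)/3 - 2*π*cos(π*x/3)/3) dx. Term by term:
  ∫_0^3 -2*π*cos(π*x/3)/3 dx = 0;  ∫_0^3 -2*π*x^2*cos(π*x/3)/3 dx = 36/π.
Sum: 0 + 36/π = 36/π.
So LHS = 36/π.
∫_0^3 v(x) φ(x) dx = ∫_0^3 (4*x*sin(π*x/3)) dx. Term by term:
  ∫_0^3 4*x*sin(π*x/3) dx = 36/π.
So RHS = -∫_0^3 v(x) φ(x) dx = -36/π.
LHS − RHS = 72/π ≠ 0, so the identity fails.
(For a valid weak derivative the identity must hold for EVERY test function, in particular this one. The failure shows v is NOT the weak derivative of u.)
Correct weak derivative would be u'(x) = -4*x.


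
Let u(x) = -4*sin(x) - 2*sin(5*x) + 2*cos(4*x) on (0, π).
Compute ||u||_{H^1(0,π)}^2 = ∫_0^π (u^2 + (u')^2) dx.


||u||_{H^1(0,π)}^2 = -5168/45 + 102*π

u'(x) = -8*sin(4*x) - 4*cos(x) - 10*cos(5*x).
Expand u² and (u')² and integrate term by term on (0, π), using: for integers n ≥ 1, ∫_0^π sin²(nx) dx = ∫_0^π cos²(nx) dx = π/2; for n ≠ n', ∫_0^π sin(nx)sin(n'x) dx = ∫_0^π cos(nx)cos(n'x) dx = 0; and by product-to-sum, ∫_0^π sin(nx)cos(n'x) dx = ½∫_0^π [sin((n+n')x) + sin((n−n')x)] dx, which is 0 when n+n' is even and 2n/(n²−n'²) when n+n' is odd (it need not vanish on (0, π)).
  u² squared terms: (-4)²·∫sin(x)² dx = 16·π/2 = 8*π;  (-2)²·∫sin(5x)² dx = 4·π/2 = 2*π;  (2)²·∫cos(4x)² dx = 4·π/2 = 2*π.
  u² cross terms: 2·(-4)·(-2)·∫sin(x)·sin(5x) dx = 16·(0) = 0;  2·(-4)·(2)·∫sin(x)·cos(4x) dx = -16·(-2/15) = 32/15;  2·(-2)·(2)·∫sin(5x)·cos(4x) dx = -8·(10/9) = -80/9.
  So ∫_0^π u² dx = 8*π + 2*π + 2*π + 0 + 32/15 − 80/9 = -304/45 + 12*π.
  (u')² squared terms: (-10)²·∫cos(5x)² dx = 100·π/2 = 50*π;  (-8)²·∫sin(4x)² dx = 64·π/2 = 32*π;  (-4)²·∫cos(x)² dx = 16·π/2 = 8*π.
  (u')² cross terms: 2·(-10)·(-8)·∫cos(5x)·sin(4x) dx = 160·(-8/9) = -1280/9;  2·(-10)·(-4)·∫cos(5x)·cos(x) dx = 80·(0) = 0;  2·(-8)·(-4)·∫sin(4x)·cos(x) dx = 64·(8/15) = 512/15.
  So ∫_0^π (u')² dx = 50*π + 32*π + 8*π − 1280/9 + 0 + 512/15 = -4864/45 + 90*π.
||u||_{H^1}^2 = (-304/45 + 12*π) + (-4864/45 + 90*π) = -5168/45 + 102*π.


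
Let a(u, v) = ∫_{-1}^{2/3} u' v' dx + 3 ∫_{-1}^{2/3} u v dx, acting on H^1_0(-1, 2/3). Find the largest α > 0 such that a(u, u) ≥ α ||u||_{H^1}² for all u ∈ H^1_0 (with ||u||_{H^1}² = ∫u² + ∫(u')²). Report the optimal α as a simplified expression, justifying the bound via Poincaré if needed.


α = 1

Coercivity of a(·,·) on H^1_0(-1, 2/3) means a(u, u) ≥ α ||u||_{H^1}² for every u ∈ H^1_0.
The interval has length L = 5/3, and Poincaré/coercivity depend only on L. Here a(u, u) = ∫(u')² + (3)·∫u².
Here c = 3 ≥ 1, so a(u,u) = ∫(u')² + c∫u² ≥ ∫(u')² + ∫u² = ||u||_{H^1}², i.e. α = 1 works. No larger α is possible: a(u,u) ≥ α||u||_{H^1}² means (1−α)∫(u')² ≥ (α−c)∫u², and for the modes u_n = sin(nπ(x−x₀)/L) (x₀ the left endpoint) one has ∫u_n²/∫(u_n')² = (L/(nπ))² → 0, so a(u_n,u_n)/||u_n||_{H^1}² → 1. Hence the optimal constant is α = 1.
Therefore α = 1.


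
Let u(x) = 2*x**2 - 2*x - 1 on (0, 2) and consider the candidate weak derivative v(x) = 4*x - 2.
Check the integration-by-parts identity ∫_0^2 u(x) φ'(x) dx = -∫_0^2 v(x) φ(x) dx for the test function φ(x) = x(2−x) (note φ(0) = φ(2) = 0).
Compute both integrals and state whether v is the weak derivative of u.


LHS = -8/3, RHS = -8/3. Yes, v = u' weakly.

u(x) = 2*x**2 - 2*x - 1, classical derivative u'(x) = 4*x - 2.
φ(x) = x(2−x), so φ'(x) = 2 - 2*x.
Note φ(0) = φ(2) = 0, so the boundary term u·φ vanishes.
LHS = ∫_0^2 u(x) φ'(x) dx = ∫_0^2 (-4*x^3 + 8*x^2 - 2*x - 2) dx. Term by term:
  ∫_0^2 -4*x^3 dx = -16;  ∫_0^2 8*x^2 dx = 64/3;  ∫_0^2 -2*x dx = -4;
  ∫_0^2 -2 dx = -4.
Sum: -16 + 64/3 − 4 − 4 = -8/3.
So LHS = -8/3.
∫_0^2 v(x) φ(x) dx = ∫_0^2 (-4*x^3 + 10*x^2 - 4*x) dx. Term by term:
  ∫_0^2 -4*x^3 dx = -16;  ∫_0^2 10*x^2 dx = 80/3;  ∫_0^2 -4*x dx = -8.
Sum: -16 + 80/3 − 8 = 8/3.
So RHS = -∫_0^2 v(x) φ(x) dx = -8/3.
LHS = RHS, so the identity holds for this test φ.
Moreover u is smooth here and v(x) = u'(x) = 4*x - 2 pointwise, so the identity holds for every test function. Hence v is the weak derivative of u.


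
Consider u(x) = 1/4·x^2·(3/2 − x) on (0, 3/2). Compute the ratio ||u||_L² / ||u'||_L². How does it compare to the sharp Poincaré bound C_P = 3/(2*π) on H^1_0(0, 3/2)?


||u||_L² / ||u'||_L² = 3*sqrt(14)/28 < C_P = 3/(2*π).

u(x) = 1/4·x^2·(3/2 − x), so u'(x) = 3*x*(1 - x)/4.
u(x) = 1/4·x^2·(3/2 − x) vanishes at x = 0 and x = 3/2, so u ∈ H^1_0(0, 3/2). Differentiate via the product rule and integrate the resulting polynomials term by term.
  ∫_0^3/2 u² dx = ∫_0^3/2 (x^6/16 - 3*x^5/16 + 9*x^4/64) dx. Term by term:
    ∫_0^3/2 x^6/16 dx = 2187/14336;  ∫_0^3/2 -3*x^5/16 dx = -729/2048;  ∫_0^3/2 9*x^4/64 dx = 2187/10240.
  Sum: 2187/14336 − 729/2048 + 2187/10240 = 729/71680.
  ∫_0^3/2 (u')² dx = ∫_0^3/2 (9*x^4/16 - 9*x^3/8 + 9*x^2/16) dx. Term by term:
    ∫_0^3/2 9*x^4/16 dx = 2187/2560;  ∫_0^3/2 -9*x^3/8 dx = -729/512;  ∫_0^3/2 9*x^2/16 dx = 81/128.
  Sum: 2187/2560 − 729/512 + 81/128 = 81/1280.
∫_0^3/2 u² dx = 729/71680, so ||u||_L² = 27*sqrt(70)/2240.
∫_0^3/2 (u')² dx = 81/1280, so ||u'||_L² = 9*sqrt(5)/80.
Ratio ||u||_L² / ||u'||_L² = 3*sqrt(14)/28.
Sharp Poincaré constant on H^1_0(0, 3/2) is C_P = L/π = 3/(2*π), achieved by sin(2*π/3·x).
A polynomial bump cannot attain the sharp Poincaré constant (only the first sine eigenfunction does), so the ratio is strictly less than C_P, consistent with ||u||_L² ≤ C_P ||u'||_L².


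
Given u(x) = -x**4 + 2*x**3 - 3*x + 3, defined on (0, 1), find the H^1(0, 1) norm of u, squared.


||u||_{H^1}^2 = 5083/630

The H^1 norm (squared) on an interval (0, L) is
  ||u||_{H^1}^2 = ∫_0^L u(x)^2 dx + ∫_0^L u'(x)^2 dx.
Compute u'(x) = -4*x**3 + 6*x**2 - 3.
Then u(x)^2 = x**8 - 4*x**7 + 4*x**6 + 6*x**5 - 18*x**4 + 12*x**3 + 9*x**2 - 18*x + 9 and u'(x)^2 = 16*x**6 - 48*x**5 + 36*x**4 + 24*x**3 - 36*x**2 + 9.
Integrate each monomial from 0 to 1 using ∫_0^1 c·x^n dx = c·1^(n+1)/(n+1):
  ∫_0^1 u(x)^2 dx = ∫_0^1 (x^8 - 4*x^7 + 4*x^6 + 6*x^5 - 18*x^4 + 12*x^3 + 9*x^2 - 18*x + 9) dx. Term by term:
    ∫_0^1 x^8 dx = 1/9;  ∫_0^1 -4*x^7 dx = -1/2;  ∫_0^1 4*x^6 dx = 4/7;
    ∫_0^1 6*x^5 dx = 1;  ∫_0^1 -18*x^4 dx = -18/5;  ∫_0^1 12*x^3 dx = 3;
    ∫_0^1 9*x^2 dx = 3;  ∫_0^1 -18*x dx = -9;  ∫_0^1 9 dx = 9.
  Sum: 1/9 − 1/2 + 4/7 + 1 − 18/5 + 3 + 3 − 9 + 9 = 2257/630.
  ∫_0^1 u'(x)^2 dx = ∫_0^1 (16*x^6 - 48*x^5 + 36*x^4 + 24*x^3 - 36*x^2 + 9) dx. Term by term:
    ∫_0^1 16*x^6 dx = 16/7;  ∫_0^1 -48*x^5 dx = -8;  ∫_0^1 36*x^4 dx = 36/5;
    ∫_0^1 24*x^3 dx = 6;  ∫_0^1 -36*x^2 dx = -12;  ∫_0^1 9 dx = 9.
  Sum: 16/7 − 8 + 36/5 + 6 − 12 + 9 = 157/35.
Adding: ||u||_{H^1}^2 = 2257/630 + 157/35 = 5083/630.


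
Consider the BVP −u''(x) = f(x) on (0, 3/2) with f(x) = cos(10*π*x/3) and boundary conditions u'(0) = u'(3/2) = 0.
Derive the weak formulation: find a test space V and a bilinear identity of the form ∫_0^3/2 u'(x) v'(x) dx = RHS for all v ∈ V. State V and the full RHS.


V = H^1(0, 3/2) (no boundary constraint on v; u is determined up to an additive constant); weak form: ∫_0^3/2 u'v' dx = ∫_0^3/2 (cos(10*π*x/3)) v dx for all v ∈ V.

Multiply both sides by a test function v and integrate from 0 to 3/2:
  ∫_0^3/2 −u''(x) v(x) dx = ∫_0^3/2 f(x) v(x) dx.
Integrate the LHS by parts once:
  ∫_0^3/2 −u'' v dx = −[u'(x) v(x)]_0^3/2 + ∫_0^3/2 u'(x) v'(x) dx.
Thus ∫_0^3/2 u'(x) v'(x) dx = ∫_0^3/2 f(x) v(x) dx + [u'(x) v(x)]_0^3/2.
Choose V so that boundary terms are either known or forced to vanish.
u has homogeneous Neumann: u'(0) = u'(3/2) = 0. So [u' v]_0^3/2 = 0·v(3/2) − 0·v(0) = 0 for any v; take V = H^1(0, 3/2).
Weak formulation: find u (satisfying any essential BC) such that ∫_0^3/2 u'(x) v'(x) dx = ∫_0^3/2 f v dx for all v ∈ V (homogeneous Neumann, so boundary terms vanish).
Substituting f(x) = cos(10*π*x/3), the right-hand side is ∫_0^3/2 (cos(10*π*x/3)) v dx.
Compatibility check (pure Neumann): taking v ≡ 1 ∈ V gives 0 = ∫_0^3/2 f dx + (0) − (0), i.e. ∫_0^3/2 f dx must equal u'(0) − u'(3/2) = 0. Indeed ∫_0^3/2 (cos(10*π*x/3)) dx = 0, so the data are compatible. The solution is then unique only up to an additive constant (fix it e.g. by requiring ∫_0^3/2 u dx = 0).


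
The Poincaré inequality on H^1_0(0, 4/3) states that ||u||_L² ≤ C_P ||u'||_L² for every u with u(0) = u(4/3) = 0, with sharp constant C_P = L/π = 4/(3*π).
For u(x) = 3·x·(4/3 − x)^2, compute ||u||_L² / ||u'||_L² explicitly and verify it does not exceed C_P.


||u||_L² / ||u'||_L² = 2*sqrt(14)/21 < C_P = 4/(3*π).

u(x) = 3·x·(4/3 − x)^2, so u'(x) = (x - 4/3)*(9*x - 4).
u(x) = 3·x·(4/3 − x)^2 vanishes at x = 0 and x = 4/3, so u ∈ H^1_0(0, 4/3). Differentiate via the product rule and integrate the resulting polynomials term by term.
  ∫_0^4/3 u² dx = ∫_0^4/3 (9*x^6 - 48*x^5 + 96*x^4 - 256*x^3/3 + 256*x^2/9) dx. Term by term:
    ∫_0^4/3 9*x^6 dx = 16384/1701;  ∫_0^4/3 -48*x^5 dx = -32768/729;  ∫_0^4/3 96*x^4 dx = 32768/405;
    ∫_0^4/3 -256*x^3/3 dx = -16384/243;  ∫_0^4/3 256*x^2/9 dx = 16384/729.
  Sum: 16384/1701 − 32768/729 + 32768/405 − 16384/243 + 16384/729 = 16384/25515.
  ∫_0^4/3 (u')² dx = ∫_0^4/3 (81*x^4 - 288*x^3 + 352*x^2 - 512*x/3 + 256/9) dx. Term by term:
    ∫_0^4/3 81*x^4 dx = 1024/15;  ∫_0^4/3 -288*x^3 dx = -2048/9;  ∫_0^4/3 352*x^2 dx = 22528/81;
    ∫_0^4/3 -512*x/3 dx = -4096/27;  ∫_0^4/3 256/9 dx = 1024/27.
  Sum: 1024/15 − 2048/9 + 22528/81 − 4096/27 + 1024/27 = 2048/405.
∫_0^4/3 u² dx = 16384/25515, so ||u||_L² = 128*sqrt(35)/945.
∫_0^4/3 (u')² dx = 2048/405, so ||u'||_L² = 32*sqrt(10)/45.
Ratio ||u||_L² / ||u'||_L² = 2*sqrt(14)/21.
Sharp Poincaré constant on H^1_0(0, 4/3) is C_P = L/π = 4/(3*π), achieved by sin(3*π/4·x).
A polynomial bump cannot attain the sharp Poincaré constant (only the first sine eigenfunction does), so the ratio is strictly less than C_P, consistent with ||u||_L² ≤ C_P ||u'||_L².


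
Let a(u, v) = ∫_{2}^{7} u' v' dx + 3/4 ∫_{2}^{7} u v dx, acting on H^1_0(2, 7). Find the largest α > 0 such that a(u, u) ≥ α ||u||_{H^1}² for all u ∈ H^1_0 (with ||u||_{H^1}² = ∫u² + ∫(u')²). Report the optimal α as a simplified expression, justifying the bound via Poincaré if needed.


α = (π^2 + 75/4)/(π^2 + 25)

Coercivity of a(·,·) on H^1_0(2, 7) means a(u, u) ≥ α ||u||_{H^1}² for every u ∈ H^1_0.
The interval has length L = 5, and Poincaré/coercivity depend only on L. Here a(u, u) = ∫(u')² + (3/4)·∫u².
Here 0 < c = 3/4 < 1. The condition a(u,u) ≥ α||u||_{H^1}² reads (1−α)∫(u')² ≥ (α−c)∫u². Any admissible α is ≤ 1 (rapidly oscillating u have ∫u²/∫(u')² → 0), and α = 1 would force 0 ≥ (1−c)∫u², impossible since c < 1; so 1−α > 0. By the sharp Poincaré inequality on H^1_0 of an interval of length L, ∫(u')² ≥ (π/L)²∫u² with equality for the first sine mode sin(π(x−x₀)/L) (x₀ the left endpoint), so the inequality holds for all u iff (1−α)(π/L)² ≥ α − c, i.e. α ≤ ((π/L)² + c)/((π/L)² + 1) = (1 + c(L/π)²)/(1 + (L/π)²). With (π/L)² = π^2/25 and c = 3/4, the largest admissible constant is α = ((π/L)² + c)/((π/L)² + 1).
Simplifying, α = (π^2 + 75/4)/(π^2 + 25).


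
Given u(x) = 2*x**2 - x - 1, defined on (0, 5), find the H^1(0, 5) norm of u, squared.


||u||_{H^1}^2 = 7055/3

The H^1 norm (squared) on an interval (0, L) is
  ||u||_{H^1}^2 = ∫_0^L u(x)^2 dx + ∫_0^L u'(x)^2 dx.
Compute u'(x) = 4*x - 1.
Then u(x)^2 = 4*x**4 - 4*x**3 - 3*x**2 + 2*x + 1 and u'(x)^2 = 16*x**2 - 8*x + 1.
Integrate each monomial from 0 to 5 using ∫_0^5 c·x^n dx = c·5^(n+1)/(n+1):
  ∫_0^5 u(x)^2 dx = ∫_0^5 (4*x^4 - 4*x^3 - 3*x^2 + 2*x + 1) dx. Term by term:
    ∫_0^5 4*x^4 dx = 2500;  ∫_0^5 -4*x^3 dx = -625;  ∫_0^5 -3*x^2 dx = -125;
    ∫_0^5 2*x dx = 25;  ∫_0^5 1 dx = 5.
  Sum: 2500 − 625 − 125 + 25 + 5 = 1780.
  ∫_0^5 u'(x)^2 dx = ∫_0^5 (16*x^2 - 8*x + 1) dx. Term by term:
    ∫_0^5 16*x^2 dx = 2000/3;  ∫_0^5 -8*x dx = -100;  ∫_0^5 1 dx = 5.
  Sum: 2000/3 − 100 + 5 = 1715/3.
Adding: ||u||_{H^1}^2 = 1780 + 1715/3 = 7055/3.


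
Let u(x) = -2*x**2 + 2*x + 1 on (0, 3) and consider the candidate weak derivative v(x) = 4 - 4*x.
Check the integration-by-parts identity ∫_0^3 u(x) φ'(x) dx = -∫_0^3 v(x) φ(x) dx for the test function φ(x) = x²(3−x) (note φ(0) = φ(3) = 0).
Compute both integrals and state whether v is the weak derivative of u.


LHS = 351/10, RHS = 108/5. No, v is not the weak derivative of u.

u(x) = -2*x**2 + 2*x + 1, classical derivative u'(x) = 2 - 4*x.
φ(x) = x²(3−x), so φ'(x) = 3*x*(2 - x).
Note φ(0) = φ(3) = 0, so the boundary term u·φ vanishes.
LHS = ∫_0^3 u(x) φ'(x) dx = ∫_0^3 (6*x^4 - 18*x^3 + 9*x^2 + 6*x) dx. Term by term:
  ∫_0^3 6*x^4 dx = 1458/5;  ∫_0^3 -18*x^3 dx = -729/2;  ∫_0^3 9*x^2 dx = 81;
  ∫_0^3 6*x dx = 27.
Sum: 1458/5 − 729/2 + 81 + 27 = 351/10.
So LHS = 351/10.
∫_0^3 v(x) φ(x) dx = ∫_0^3 (4*x^4 - 16*x^3 + 12*x^2) dx. Term by term:
  ∫_0^3 4*x^4 dx = 972/5;  ∫_0^3 -16*x^3 dx = -324;  ∫_0^3 12*x^2 dx = 108.
Sum: 972/5 − 324 + 108 = -108/5.
So RHS = -∫_0^3 v(x) φ(x) dx = 108/5.
LHS − RHS = 27/2 ≠ 0, so the identity fails.
(For a valid weak derivative the identity must hold for EVERY test function, in particular this one. The failure shows v is NOT the weak derivative of u.)
Correct weak derivative would be u'(x) = 2 - 4*x.


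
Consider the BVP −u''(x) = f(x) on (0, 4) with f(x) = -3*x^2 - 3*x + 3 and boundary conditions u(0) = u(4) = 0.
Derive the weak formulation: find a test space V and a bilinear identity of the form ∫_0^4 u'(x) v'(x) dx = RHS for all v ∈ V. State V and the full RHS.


V = H^1_0(0, 4) (so v(0) = v(4) = 0); weak form: ∫_0^4 u'v' dx = ∫_0^4 (-3*x^2 - 3*x + 3) v dx for all v ∈ V.

Multiply both sides by a test function v and integrate from 0 to 4:
  ∫_0^4 −u''(x) v(x) dx = ∫_0^4 f(x) v(x) dx.
Integrate the LHS by parts once:
  ∫_0^4 −u'' v dx = −[u'(x) v(x)]_0^4 + ∫_0^4 u'(x) v'(x) dx.
Thus ∫_0^4 u'(x) v'(x) dx = ∫_0^4 f(x) v(x) dx + [u'(x) v(x)]_0^4.
Choose V so that boundary terms are either known or forced to vanish.
u is Dirichlet: u(0) = u(4) = 0. Let V = H^1_0(0, 4); then v(0) = v(4) = 0, and [u' v]_0^4 = 0.
Weak formulation: find u (satisfying any essential BC) such that ∫_0^4 u'(x) v'(x) dx = ∫_0^4 f v dx for all v ∈ V.
Substituting f(x) = -3*x^2 - 3*x + 3, the right-hand side is ∫_0^4 (-3*x^2 - 3*x + 3) v dx.


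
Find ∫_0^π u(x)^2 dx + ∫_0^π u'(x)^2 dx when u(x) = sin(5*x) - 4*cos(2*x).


||u||_{H^1(0,π)}^2 = -400/21 + 53*π

u'(x) = 8*sin(2*x) + 5*cos(5*x).
Expand u² and (u')² and integrate term by term on (0, π), using: for integers n ≥ 1, ∫_0^π sin²(nx) dx = ∫_0^π cos²(nx) dx = π/2; for n ≠ n', ∫_0^π sin(nx)sin(n'x) dx = ∫_0^π cos(nx)cos(n'x) dx = 0; and by product-to-sum, ∫_0^π sin(nx)cos(n'x) dx = ½∫_0^π [sin((n+n')x) + sin((n−n')x)] dx, which is 0 when n+n' is even and 2n/(n²−n'²) when n+n' is odd (it need not vanish on (0, π)).
  u² squared terms: (-4)²·∫cos(2x)² dx = 16·π/2 = 8*π;  (1)²·∫sin(5x)² dx = 1·π/2 = π/2.
  u² cross terms: 2·(-4)·(1)·∫cos(2x)·sin(5x) dx = -8·(10/21) = -80/21.
  So ∫_0^π u² dx = 8*π + π/2 − 80/21 = -80/21 + 17*π/2.
  (u')² squared terms: (5)²·∫cos(5x)² dx = 25·π/2 = 25*π/2;  (8)²·∫sin(2x)² dx = 64·π/2 = 32*π.
  (u')² cross terms: 2·(5)·(8)·∫cos(5x)·sin(2x) dx = 80·(-4/21) = -320/21.
  So ∫_0^π (u')² dx = 25*π/2 + 32*π − 320/21 = -320/21 + 89*π/2.
||u||_{H^1}^2 = (-80/21 + 17*π/2) + (-320/21 + 89*π/2) = -400/21 + 53*π.


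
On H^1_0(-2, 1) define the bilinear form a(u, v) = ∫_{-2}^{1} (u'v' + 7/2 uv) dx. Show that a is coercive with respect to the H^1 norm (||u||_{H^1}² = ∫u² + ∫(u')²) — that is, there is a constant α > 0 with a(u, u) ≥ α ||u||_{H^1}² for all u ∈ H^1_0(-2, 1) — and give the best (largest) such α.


α = 1

Coercivity of a(·,·) on H^1_0(-2, 1) means a(u, u) ≥ α ||u||_{H^1}² for every u ∈ H^1_0.
The interval has length L = 3, and Poincaré/coercivity depend only on L. Here a(u, u) = ∫(u')² + (7/2)·∫u².
Here c = 7/2 ≥ 1, so a(u,u) = ∫(u')² + c∫u² ≥ ∫(u')² + ∫u² = ||u||_{H^1}², i.e. α = 1 works. No larger α is possible: a(u,u) ≥ α||u||_{H^1}² means (1−α)∫(u')² ≥ (α−c)∫u², and for the modes u_n = sin(nπ(x−x₀)/L) (x₀ the left endpoint) one has ∫u_n²/∫(u_n')² = (L/(nπ))² → 0, so a(u_n,u_n)/||u_n||_{H^1}² → 1. Hence the optimal constant is α = 1.
Therefore α = 1.


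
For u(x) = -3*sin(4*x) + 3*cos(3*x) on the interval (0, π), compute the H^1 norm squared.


||u||_{H^1(0,π)}^2 = -1440/7 + 243*π/2

u'(x) = -9*sin(3*x) - 12*cos(4*x).
Expand u² and (u')² and integrate term by term on (0, π), using: for integers n ≥ 1, ∫_0^π sin²(nx) dx = ∫_0^π cos²(nx) dx = π/2; for n ≠ n', ∫_0^π sin(nx)sin(n'x) dx = ∫_0^π cos(nx)cos(n'x) dx = 0; and by product-to-sum, ∫_0^π sin(nx)cos(n'x) dx = ½∫_0^π [sin((n+n')x) + sin((n−n')x)] dx, which is 0 when n+n' is even and 2n/(n²−n'²) when n+n' is odd (it need not vanish on (0, π)).
  u² squared terms: (-3)²·∫sin(4x)² dx = 9·π/2 = 9*π/2;  (3)²·∫cos(3x)² dx = 9·π/2 = 9*π/2.
  u² cross terms: 2·(-3)·(3)·∫sin(4x)·cos(3x) dx = -18·(8/7) = -144/7.
  So ∫_0^π u² dx = 9*π/2 + 9*π/2 − 144/7 = -144/7 + 9*π.
  (u')² squared terms: (-12)²·∫cos(4x)² dx = 144·π/2 = 72*π;  (-9)²·∫sin(3x)² dx = 81·π/2 = 81*π/2.
  (u')² cross terms: 2·(-12)·(-9)·∫cos(4x)·sin(3x) dx = 216·(-6/7) = -1296/7.
  So ∫_0^π (u')² dx = 72*π + 81*π/2 − 1296/7 = -1296/7 + 225*π/2.
||u||_{H^1}^2 = (-144/7 + 9*π) + (-1296/7 + 225*π/2) = -1440/7 + 243*π/2.
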